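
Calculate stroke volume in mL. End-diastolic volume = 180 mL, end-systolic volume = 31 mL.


SV = EDV - ESV
SV = 180 - 31
SV = 149 mL


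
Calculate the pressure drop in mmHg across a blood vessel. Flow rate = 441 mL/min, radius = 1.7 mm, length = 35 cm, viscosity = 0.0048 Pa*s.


dP = 8*mu*L*Q / (pi*r^4)
Q = 441 mL/min = 7.35e-06 m^3/s
dP = 3764.79 Pa = 3764.79 / 133.322 mmHg = 28.24 mmHg


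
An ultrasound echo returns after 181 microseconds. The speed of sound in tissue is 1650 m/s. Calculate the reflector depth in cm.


depth = c * t / 2
t = 181 us = 1.8100e-04 s
depth = 1650 * 1.8100e-04 / 2
depth = 0.149325 m = 14.9325 cm


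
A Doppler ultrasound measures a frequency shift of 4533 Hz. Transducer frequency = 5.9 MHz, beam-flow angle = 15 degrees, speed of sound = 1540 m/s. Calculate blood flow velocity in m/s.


v = fd * c / (2 * f0 * cos(theta))
v = 4533 * 1540 / (2 * 5.9000e+06 * cos(15))
v = 0.6125 m/s


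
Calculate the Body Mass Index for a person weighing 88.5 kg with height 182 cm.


BMI = weight / height^2
height = 182 cm = 1.82 m
BMI = 88.5 / 1.82^2
BMI = 26.72 kg/m^2


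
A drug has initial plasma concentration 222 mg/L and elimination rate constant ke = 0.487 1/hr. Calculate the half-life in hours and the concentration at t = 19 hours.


t_half = ln(2) / ke = 0.693147 / 0.487 = 1.423 hr
C(t) = C0 * exp(-ke*t) = 222 * exp(-0.487*19)
C(19) = 0.02127 mg/L


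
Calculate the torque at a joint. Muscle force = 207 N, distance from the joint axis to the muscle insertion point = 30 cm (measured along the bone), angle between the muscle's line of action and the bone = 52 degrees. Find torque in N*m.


Torque = F * d * sin(theta)   (moment arm = d*sin(theta))
d = 30 cm = 0.3 m
Torque = 207 * 0.3 * sin(52)
Torque = 48.94 N*m


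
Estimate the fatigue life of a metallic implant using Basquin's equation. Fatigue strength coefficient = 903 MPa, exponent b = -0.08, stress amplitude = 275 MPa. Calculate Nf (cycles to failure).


sigma_a = sigma_f' * (2Nf)^b
2Nf = (sigma_a/sigma_f')^(1/b)
2Nf = (275/903)^(1/-0.08)
2Nf = 2847332.6
Nf = 1.4237e+06


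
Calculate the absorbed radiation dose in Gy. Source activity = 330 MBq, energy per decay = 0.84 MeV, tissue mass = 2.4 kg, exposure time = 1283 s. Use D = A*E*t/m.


A = 330 MBq = 3.3000e+08 Bq
E = 0.84 MeV = 1.34568e-13 J
D = A*E*t/m = 3.3000e+08*1.34568e-13*1283/2.4
D = 0.02374 Gy


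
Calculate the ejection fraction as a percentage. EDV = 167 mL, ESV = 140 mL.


SV = EDV - ESV = 167 - 140 = 27 mL
EF = SV/EDV * 100 = 27/167 * 100
EF = 16.17%


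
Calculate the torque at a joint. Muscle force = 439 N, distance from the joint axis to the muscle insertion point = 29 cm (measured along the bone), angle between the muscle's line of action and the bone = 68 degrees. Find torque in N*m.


Torque = F * d * sin(theta)   (moment arm = d*sin(theta))
d = 29 cm = 0.29 m
Torque = 439 * 0.29 * sin(68)
Torque = 118 N*m


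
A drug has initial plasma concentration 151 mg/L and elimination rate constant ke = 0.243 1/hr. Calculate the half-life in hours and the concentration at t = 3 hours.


t_half = ln(2) / ke = 0.693147 / 0.243 = 2.852 hr
C(t) = C0 * exp(-ke*t) = 151 * exp(-0.243*3)
C(3) = 72.84 mg/L


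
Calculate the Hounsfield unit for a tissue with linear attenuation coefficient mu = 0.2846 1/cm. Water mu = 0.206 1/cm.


HU = ((mu_tissue - mu_water) / mu_water) * 1000
HU = ((0.2846 - 0.206) / 0.206) * 1000
HU = 381.6


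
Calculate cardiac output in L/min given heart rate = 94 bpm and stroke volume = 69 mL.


CO = HR * SV
CO = 94 * 69 / 1000
CO = 6.486 L/min


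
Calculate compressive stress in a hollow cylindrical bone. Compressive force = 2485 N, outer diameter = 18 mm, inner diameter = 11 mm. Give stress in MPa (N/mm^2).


A = pi*(r_o^2 - r_i^2)
r_o = 9 mm, r_i = 5.5 mm
A = 159.436 mm^2
sigma = F/A = 2485 / 159.436
sigma = 15.59 MPa


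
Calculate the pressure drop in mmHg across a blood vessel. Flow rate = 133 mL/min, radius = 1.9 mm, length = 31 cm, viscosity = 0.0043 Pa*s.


dP = 8*mu*L*Q / (pi*r^4)
Q = 133 mL/min = 2.21667e-06 m^3/s
dP = 577.374 Pa = 577.374 / 133.322 mmHg = 4.331 mmHg


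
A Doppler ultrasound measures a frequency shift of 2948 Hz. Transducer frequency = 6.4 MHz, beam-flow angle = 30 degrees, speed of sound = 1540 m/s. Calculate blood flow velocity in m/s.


v = fd * c / (2 * f0 * cos(theta))
v = 2948 * 1540 / (2 * 6.4000e+06 * cos(30))
v = 0.4096 m/s


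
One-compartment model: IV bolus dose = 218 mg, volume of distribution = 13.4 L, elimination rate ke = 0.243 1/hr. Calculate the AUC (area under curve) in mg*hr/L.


C0 = Dose/Vd = 218/13.4 = 16.2687 mg/L
AUC = C0/ke = 16.2687/0.243
AUC = 66.95 mg*hr/L


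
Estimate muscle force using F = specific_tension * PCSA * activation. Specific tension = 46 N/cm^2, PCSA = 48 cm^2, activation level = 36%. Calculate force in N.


F = sigma * PCSA * activation
F = 46 * 48 * 0.36
F = 794.9 N


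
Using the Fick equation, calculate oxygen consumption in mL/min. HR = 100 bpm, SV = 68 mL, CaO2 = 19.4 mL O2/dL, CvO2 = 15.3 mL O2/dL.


CO = HR*SV = 100*68/1000 = 6.8 L/min
a-v O2 diff = 19.4 - 15.3 = 4.1 mL/dL
VO2 = CO * (CaO2-CvO2) * 10 dL/L
VO2 = 6.8 * 4.1 * 10
VO2 = 278.8 mL/min


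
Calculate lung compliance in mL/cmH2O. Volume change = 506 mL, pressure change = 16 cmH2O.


C = dV / dP
C = 506 / 16
C = 31.62 mL/cmH2O


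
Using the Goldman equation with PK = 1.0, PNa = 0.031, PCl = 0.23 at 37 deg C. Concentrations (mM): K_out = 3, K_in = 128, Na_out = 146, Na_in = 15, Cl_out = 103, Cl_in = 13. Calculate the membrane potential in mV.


Vm = (RT/F)*ln((PK*Ko + PNa*Nao + PCl*Cli)/(PK*Ki + PNa*Nai + PCl*Clo))
Numer = 10.516, Denom = 152.155
Vm = -71.41 mV


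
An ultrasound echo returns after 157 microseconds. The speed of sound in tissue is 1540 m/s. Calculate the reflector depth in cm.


depth = c * t / 2
t = 157 us = 1.5700e-04 s
depth = 1540 * 1.5700e-04 / 2
depth = 0.12089 m = 12.089 cm


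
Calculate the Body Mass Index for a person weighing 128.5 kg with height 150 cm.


BMI = weight / height^2
height = 150 cm = 1.5 m
BMI = 128.5 / 1.5^2
BMI = 57.11 kg/m^2


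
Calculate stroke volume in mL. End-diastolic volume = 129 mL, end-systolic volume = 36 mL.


SV = EDV - ESV
SV = 129 - 36
SV = 93 mL


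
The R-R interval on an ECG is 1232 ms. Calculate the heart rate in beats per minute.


HR = 60 / RR_interval(s)
RR = 1232 ms = 1.232 s
HR = 60 / 1.232 = 48.7 bpm


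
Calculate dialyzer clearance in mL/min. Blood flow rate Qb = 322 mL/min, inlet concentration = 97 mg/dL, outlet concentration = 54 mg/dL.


K = Qb * (Cb_in - Cb_out) / Cb_in
K = 322 * (97 - 54) / 97
K = 142.7 mL/min


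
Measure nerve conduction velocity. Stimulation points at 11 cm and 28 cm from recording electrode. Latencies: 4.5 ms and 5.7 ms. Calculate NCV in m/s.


Distance = (28 - 11) / 100 = 0.17 m
dt = (5.7 - 4.5) / 1000 = 0.0012 s
NCV = dist / dt = 141.7 m/s


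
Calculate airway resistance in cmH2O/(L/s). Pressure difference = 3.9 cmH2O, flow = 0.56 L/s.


R = dP / flow
R = 3.9 / 0.56
R = 6.964 cmH2O/(L/s)


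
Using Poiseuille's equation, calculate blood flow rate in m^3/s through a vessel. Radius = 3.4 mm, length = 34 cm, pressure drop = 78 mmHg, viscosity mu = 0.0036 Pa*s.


Q = pi*r^4*dP / (8*mu*L)
r = 0.0034 m, L = 0.34 m
dP = 78 mmHg = 10399.116 Pa
Q = 4.4585e-04 m^3/s


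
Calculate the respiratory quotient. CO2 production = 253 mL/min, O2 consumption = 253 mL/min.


RQ = VCO2 / VO2
RQ = 253 / 253
RQ = 1


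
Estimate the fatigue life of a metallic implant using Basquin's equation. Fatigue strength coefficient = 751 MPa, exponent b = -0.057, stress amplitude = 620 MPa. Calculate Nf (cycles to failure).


sigma_a = sigma_f' * (2Nf)^b
2Nf = (sigma_a/sigma_f')^(1/b)
2Nf = (620/751)^(1/-0.057)
2Nf = 28.873243
Nf = 14.44


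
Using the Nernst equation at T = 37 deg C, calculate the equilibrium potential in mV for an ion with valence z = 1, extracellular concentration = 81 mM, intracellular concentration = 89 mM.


E = (RT/(zF)) * ln(C_out/C_in)
T = 37 + 273.15 = 310.15 K
E = (8.314 * 310.15 / (1 * 96485)) * ln(81/89)
E = -2.517 mV


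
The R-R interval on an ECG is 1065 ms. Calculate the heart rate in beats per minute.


HR = 60 / RR_interval(s)
RR = 1065 ms = 1.065 s
HR = 60 / 1.065 = 56.34 bpm


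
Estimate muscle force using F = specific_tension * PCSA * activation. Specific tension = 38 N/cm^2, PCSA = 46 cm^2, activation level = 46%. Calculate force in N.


F = sigma * PCSA * activation
F = 38 * 46 * 0.46
F = 804.1 N


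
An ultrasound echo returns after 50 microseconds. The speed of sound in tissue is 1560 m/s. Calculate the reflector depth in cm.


depth = c * t / 2
t = 50 us = 5.0000e-05 s
depth = 1560 * 5.0000e-05 / 2
depth = 0.039 m = 3.9 cm


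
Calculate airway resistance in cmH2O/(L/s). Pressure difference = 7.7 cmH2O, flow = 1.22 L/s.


R = dP / flow
R = 7.7 / 1.22
R = 6.311 cmH2O/(L/s)


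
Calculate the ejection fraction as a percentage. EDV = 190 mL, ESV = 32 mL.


SV = EDV - ESV = 190 - 32 = 158 mL
EF = SV/EDV * 100 = 158/190 * 100
EF = 83.16%


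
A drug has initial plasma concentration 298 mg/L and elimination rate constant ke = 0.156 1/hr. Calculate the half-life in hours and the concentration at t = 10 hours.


t_half = ln(2) / ke = 0.693147 / 0.156 = 4.443 hr
C(t) = C0 * exp(-ke*t) = 298 * exp(-0.156*10)
C(10) = 62.62 mg/L


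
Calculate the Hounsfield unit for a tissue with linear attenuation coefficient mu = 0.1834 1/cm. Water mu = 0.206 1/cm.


HU = ((mu_tissue - mu_water) / mu_water) * 1000
HU = ((0.1834 - 0.206) / 0.206) * 1000
HU = -109.7


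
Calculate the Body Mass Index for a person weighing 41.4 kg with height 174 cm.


BMI = weight / height^2
height = 174 cm = 1.74 m
BMI = 41.4 / 1.74^2
BMI = 13.67 kg/m^2


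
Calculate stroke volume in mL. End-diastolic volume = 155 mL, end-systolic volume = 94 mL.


SV = EDV - ESV
SV = 155 - 94
SV = 61 mL


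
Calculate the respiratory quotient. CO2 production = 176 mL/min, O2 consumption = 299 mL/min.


RQ = VCO2 / VO2
RQ = 176 / 299
RQ = 0.5886


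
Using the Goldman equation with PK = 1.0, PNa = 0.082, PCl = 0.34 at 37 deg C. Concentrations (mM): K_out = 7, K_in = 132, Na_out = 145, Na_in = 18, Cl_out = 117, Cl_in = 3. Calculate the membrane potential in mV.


Vm = (RT/F)*ln((PK*Ko + PNa*Nao + PCl*Cli)/(PK*Ki + PNa*Nai + PCl*Clo))
Numer = 19.91, Denom = 173.256
Vm = -57.82 mV


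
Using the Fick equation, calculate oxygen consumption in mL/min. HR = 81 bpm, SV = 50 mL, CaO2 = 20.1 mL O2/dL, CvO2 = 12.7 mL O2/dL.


CO = HR*SV = 81*50/1000 = 4.05 L/min
a-v O2 diff = 20.1 - 12.7 = 7.4 mL/dL
VO2 = CO * (CaO2-CvO2) * 10 dL/L
VO2 = 4.05 * 7.4 * 10
VO2 = 299.7 mL/min


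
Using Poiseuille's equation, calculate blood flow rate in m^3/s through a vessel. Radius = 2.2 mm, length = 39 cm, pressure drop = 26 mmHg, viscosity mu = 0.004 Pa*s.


Q = pi*r^4*dP / (8*mu*L)
r = 0.0022 m, L = 0.39 m
dP = 26 mmHg = 3466.372 Pa
Q = 2.0441e-05 m^3/s


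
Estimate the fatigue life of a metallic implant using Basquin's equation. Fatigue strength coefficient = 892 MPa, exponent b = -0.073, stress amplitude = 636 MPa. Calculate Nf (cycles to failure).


sigma_a = sigma_f' * (2Nf)^b
2Nf = (sigma_a/sigma_f')^(1/b)
2Nf = (636/892)^(1/-0.073)
2Nf = 102.9046
Nf = 51.45


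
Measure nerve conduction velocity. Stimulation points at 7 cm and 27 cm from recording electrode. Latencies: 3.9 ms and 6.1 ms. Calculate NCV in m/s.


Distance = (27 - 7) / 100 = 0.2 m
dt = (6.1 - 3.9) / 1000 = 0.0022 s
NCV = dist / dt = 90.91 m/s


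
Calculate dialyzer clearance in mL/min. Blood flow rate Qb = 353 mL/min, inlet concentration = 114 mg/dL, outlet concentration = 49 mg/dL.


K = Qb * (Cb_in - Cb_out) / Cb_in
K = 353 * (114 - 49) / 114
K = 201.3 mL/min


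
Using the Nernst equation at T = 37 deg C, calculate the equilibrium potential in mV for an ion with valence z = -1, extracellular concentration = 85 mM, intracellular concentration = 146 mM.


E = (RT/(zF)) * ln(C_out/C_in)
T = 37 + 273.15 = 310.15 K
E = (8.314 * 310.15 / (-1 * 96485)) * ln(85/146)
E = 14.46 mV


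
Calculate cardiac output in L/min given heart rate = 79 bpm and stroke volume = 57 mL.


CO = HR * SV
CO = 79 * 57 / 1000
CO = 4.503 L/min


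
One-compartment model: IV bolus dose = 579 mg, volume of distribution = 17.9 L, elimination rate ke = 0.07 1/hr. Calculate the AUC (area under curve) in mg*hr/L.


C0 = Dose/Vd = 579/17.9 = 32.3464 mg/L
AUC = C0/ke = 32.3464/0.07
AUC = 462.1 mg*hr/L


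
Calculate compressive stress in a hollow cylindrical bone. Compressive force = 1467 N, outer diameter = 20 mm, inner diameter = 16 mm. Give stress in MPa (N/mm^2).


A = pi*(r_o^2 - r_i^2)
r_o = 10 mm, r_i = 8 mm
A = 113.097 mm^2
sigma = F/A = 1467 / 113.097
sigma = 12.97 MPa


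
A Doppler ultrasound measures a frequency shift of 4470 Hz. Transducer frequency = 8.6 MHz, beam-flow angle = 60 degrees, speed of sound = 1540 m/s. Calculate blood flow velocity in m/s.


v = fd * c / (2 * f0 * cos(theta))
v = 4470 * 1540 / (2 * 8.6000e+06 * cos(60))
v = 0.8004 m/s


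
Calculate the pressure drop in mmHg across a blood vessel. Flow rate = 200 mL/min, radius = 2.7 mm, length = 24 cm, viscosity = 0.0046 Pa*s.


dP = 8*mu*L*Q / (pi*r^4)
Q = 200 mL/min = 3.33333e-06 m^3/s
dP = 176.333 Pa = 176.333 / 133.322 mmHg = 1.323 mmHg


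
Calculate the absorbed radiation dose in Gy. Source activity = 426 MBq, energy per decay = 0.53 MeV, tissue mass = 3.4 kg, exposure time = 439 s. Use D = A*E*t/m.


A = 426 MBq = 4.2600e+08 Bq
E = 0.53 MeV = 8.4906e-14 J
D = A*E*t/m = 4.2600e+08*8.4906e-14*439/3.4
D = 0.00467 Gy


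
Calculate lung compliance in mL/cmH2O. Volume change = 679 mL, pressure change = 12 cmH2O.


C = dV / dP
C = 679 / 12
C = 56.58 mL/cmH2O


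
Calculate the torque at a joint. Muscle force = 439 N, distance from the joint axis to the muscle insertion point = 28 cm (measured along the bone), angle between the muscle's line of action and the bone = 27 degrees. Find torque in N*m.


Torque = F * d * sin(theta)   (moment arm = d*sin(theta))
d = 28 cm = 0.28 m
Torque = 439 * 0.28 * sin(27)
Torque = 55.8 N*m


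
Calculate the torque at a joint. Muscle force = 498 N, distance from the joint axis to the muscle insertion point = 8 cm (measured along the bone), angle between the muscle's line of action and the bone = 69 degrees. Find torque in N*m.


Torque = F * d * sin(theta)   (moment arm = d*sin(theta))
d = 8 cm = 0.08 m
Torque = 498 * 0.08 * sin(69)
Torque = 37.19 N*m


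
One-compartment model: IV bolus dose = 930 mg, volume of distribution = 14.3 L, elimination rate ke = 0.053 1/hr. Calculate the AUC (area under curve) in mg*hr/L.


C0 = Dose/Vd = 930/14.3 = 65.035 mg/L
AUC = C0/ke = 65.035/0.053
AUC = 1227 mg*hr/L


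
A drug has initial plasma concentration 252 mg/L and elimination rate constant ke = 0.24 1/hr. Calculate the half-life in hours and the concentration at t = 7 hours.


t_half = ln(2) / ke = 0.693147 / 0.24 = 2.888 hr
C(t) = C0 * exp(-ke*t) = 252 * exp(-0.24*7)
C(7) = 46.97 mg/L


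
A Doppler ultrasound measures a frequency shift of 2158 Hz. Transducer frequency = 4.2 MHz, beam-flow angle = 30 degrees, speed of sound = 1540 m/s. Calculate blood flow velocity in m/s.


v = fd * c / (2 * f0 * cos(theta))
v = 2158 * 1540 / (2 * 4.2000e+06 * cos(30))
v = 0.4568 m/s


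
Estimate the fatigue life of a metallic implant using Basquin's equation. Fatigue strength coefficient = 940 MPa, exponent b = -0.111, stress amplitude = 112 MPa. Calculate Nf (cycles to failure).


sigma_a = sigma_f' * (2Nf)^b
2Nf = (sigma_a/sigma_f')^(1/b)
2Nf = (112/940)^(1/-0.111)
2Nf = 2.10626e+08
Nf = 1.0531e+08


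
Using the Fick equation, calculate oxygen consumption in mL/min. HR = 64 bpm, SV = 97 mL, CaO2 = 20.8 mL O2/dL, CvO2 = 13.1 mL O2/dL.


CO = HR*SV = 64*97/1000 = 6.208 L/min
a-v O2 diff = 20.8 - 13.1 = 7.7 mL/dL
VO2 = CO * (CaO2-CvO2) * 10 dL/L
VO2 = 6.208 * 7.7 * 10
VO2 = 478 mL/min


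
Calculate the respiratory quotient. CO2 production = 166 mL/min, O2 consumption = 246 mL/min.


RQ = VCO2 / VO2
RQ = 166 / 246
RQ = 0.6748


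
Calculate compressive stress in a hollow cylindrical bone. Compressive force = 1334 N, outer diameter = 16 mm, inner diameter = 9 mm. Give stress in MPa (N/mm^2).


A = pi*(r_o^2 - r_i^2)
r_o = 8 mm, r_i = 4.5 mm
A = 137.445 mm^2
sigma = F/A = 1334 / 137.445
sigma = 9.706 MPa


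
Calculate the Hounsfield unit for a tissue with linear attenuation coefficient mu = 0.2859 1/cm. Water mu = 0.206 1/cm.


HU = ((mu_tissue - mu_water) / mu_water) * 1000
HU = ((0.2859 - 0.206) / 0.206) * 1000
HU = 387.9


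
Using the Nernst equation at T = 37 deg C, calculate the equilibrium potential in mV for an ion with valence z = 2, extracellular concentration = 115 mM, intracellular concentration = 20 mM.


E = (RT/(zF)) * ln(C_out/C_in)
T = 37 + 273.15 = 310.15 K
E = (8.314 * 310.15 / (2 * 96485)) * ln(115/20)
E = 23.37 mV


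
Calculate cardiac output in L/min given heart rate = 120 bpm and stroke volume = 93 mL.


CO = HR * SV
CO = 120 * 93 / 1000
CO = 11.16 L/min


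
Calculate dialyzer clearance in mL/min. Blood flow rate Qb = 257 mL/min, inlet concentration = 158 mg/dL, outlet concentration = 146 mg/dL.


K = Qb * (Cb_in - Cb_out) / Cb_in
K = 257 * (158 - 146) / 158
K = 19.52 mL/min


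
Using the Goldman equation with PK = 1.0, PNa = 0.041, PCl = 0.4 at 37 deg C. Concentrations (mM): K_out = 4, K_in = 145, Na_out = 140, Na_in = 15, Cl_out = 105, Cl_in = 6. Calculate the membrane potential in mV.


Vm = (RT/F)*ln((PK*Ko + PNa*Nao + PCl*Cli)/(PK*Ki + PNa*Nai + PCl*Clo))
Numer = 12.14, Denom = 187.615
Vm = -73.17 mV


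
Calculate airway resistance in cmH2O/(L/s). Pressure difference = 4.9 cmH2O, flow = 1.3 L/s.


R = dP / flow
R = 4.9 / 1.3
R = 3.769 cmH2O/(L/s)


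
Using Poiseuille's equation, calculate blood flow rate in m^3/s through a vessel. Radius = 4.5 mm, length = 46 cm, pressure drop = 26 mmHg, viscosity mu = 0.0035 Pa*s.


Q = pi*r^4*dP / (8*mu*L)
r = 0.0045 m, L = 0.46 m
dP = 26 mmHg = 3466.372 Pa
Q = 3.4670e-04 m^3/s


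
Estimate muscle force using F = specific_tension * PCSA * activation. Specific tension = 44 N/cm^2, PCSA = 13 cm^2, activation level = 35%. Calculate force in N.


F = sigma * PCSA * activation
F = 44 * 13 * 0.35
F = 200.2 N


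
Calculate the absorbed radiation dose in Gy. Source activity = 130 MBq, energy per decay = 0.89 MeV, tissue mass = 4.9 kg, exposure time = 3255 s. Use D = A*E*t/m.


A = 130 MBq = 1.3000e+08 Bq
E = 0.89 MeV = 1.42578e-13 J
D = A*E*t/m = 1.3000e+08*1.42578e-13*3255/4.9
D = 0.01231 Gy


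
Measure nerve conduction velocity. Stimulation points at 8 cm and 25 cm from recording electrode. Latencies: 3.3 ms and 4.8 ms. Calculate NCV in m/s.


Distance = (25 - 8) / 100 = 0.17 m
dt = (4.8 - 3.3) / 1000 = 0.0015 s
NCV = dist / dt = 113.3 m/s


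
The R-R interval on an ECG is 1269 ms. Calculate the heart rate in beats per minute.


HR = 60 / RR_interval(s)
RR = 1269 ms = 1.269 s
HR = 60 / 1.269 = 47.28 bpm


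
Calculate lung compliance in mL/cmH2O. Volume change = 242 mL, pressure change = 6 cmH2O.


C = dV / dP
C = 242 / 6
C = 40.33 mL/cmH2O


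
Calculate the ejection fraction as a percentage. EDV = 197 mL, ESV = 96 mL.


SV = EDV - ESV = 197 - 96 = 101 mL
EF = SV/EDV * 100 = 101/197 * 100
EF = 51.27%


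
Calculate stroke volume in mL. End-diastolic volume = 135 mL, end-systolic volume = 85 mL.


SV = EDV - ESV
SV = 135 - 85
SV = 50 mL


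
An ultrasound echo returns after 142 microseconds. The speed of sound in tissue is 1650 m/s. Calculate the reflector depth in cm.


depth = c * t / 2
t = 142 us = 1.4200e-04 s
depth = 1650 * 1.4200e-04 / 2
depth = 0.11715 m = 11.715 cm


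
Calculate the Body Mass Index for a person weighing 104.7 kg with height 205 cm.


BMI = weight / height^2
height = 205 cm = 2.05 m
BMI = 104.7 / 2.05^2
BMI = 24.91 kg/m^2


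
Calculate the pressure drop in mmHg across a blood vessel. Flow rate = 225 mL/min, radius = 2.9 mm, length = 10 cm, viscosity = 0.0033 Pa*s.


dP = 8*mu*L*Q / (pi*r^4)
Q = 225 mL/min = 3.75e-06 m^3/s
dP = 44.5547 Pa = 44.5547 / 133.322 mmHg = 0.3342 mmHg


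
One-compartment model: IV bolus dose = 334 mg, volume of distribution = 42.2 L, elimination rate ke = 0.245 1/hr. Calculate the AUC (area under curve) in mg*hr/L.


C0 = Dose/Vd = 334/42.2 = 7.91469 mg/L
AUC = C0/ke = 7.91469/0.245
AUC = 32.3 mg*hr/L


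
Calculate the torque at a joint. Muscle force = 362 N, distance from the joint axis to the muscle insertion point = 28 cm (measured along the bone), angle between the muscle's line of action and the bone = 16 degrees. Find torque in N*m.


Torque = F * d * sin(theta)   (moment arm = d*sin(theta))
d = 28 cm = 0.28 m
Torque = 362 * 0.28 * sin(16)
Torque = 27.94 N*m


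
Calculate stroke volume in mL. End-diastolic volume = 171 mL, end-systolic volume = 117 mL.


SV = EDV - ESV
SV = 171 - 117
SV = 54 mL


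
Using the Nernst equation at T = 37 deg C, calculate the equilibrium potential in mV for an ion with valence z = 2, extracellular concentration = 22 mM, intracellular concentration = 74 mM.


E = (RT/(zF)) * ln(C_out/C_in)
T = 37 + 273.15 = 310.15 K
E = (8.314 * 310.15 / (2 * 96485)) * ln(22/74)
E = -16.21 mV


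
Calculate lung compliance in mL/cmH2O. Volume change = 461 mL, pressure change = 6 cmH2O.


C = dV / dP
C = 461 / 6
C = 76.83 mL/cmH2O


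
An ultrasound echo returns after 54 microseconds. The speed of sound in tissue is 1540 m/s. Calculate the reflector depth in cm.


depth = c * t / 2
t = 54 us = 5.4000e-05 s
depth = 1540 * 5.4000e-05 / 2
depth = 0.04158 m = 4.158 cm


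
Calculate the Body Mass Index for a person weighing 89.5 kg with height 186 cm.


BMI = weight / height^2
height = 186 cm = 1.86 m
BMI = 89.5 / 1.86^2
BMI = 25.87 kg/m^2


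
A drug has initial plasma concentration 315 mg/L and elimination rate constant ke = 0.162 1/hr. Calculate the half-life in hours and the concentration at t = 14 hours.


t_half = ln(2) / ke = 0.693147 / 0.162 = 4.279 hr
C(t) = C0 * exp(-ke*t) = 315 * exp(-0.162*14)
C(14) = 32.61 mg/L


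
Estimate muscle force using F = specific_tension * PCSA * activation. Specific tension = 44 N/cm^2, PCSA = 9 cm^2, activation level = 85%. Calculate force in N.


F = sigma * PCSA * activation
F = 44 * 9 * 0.85
F = 336.6 N


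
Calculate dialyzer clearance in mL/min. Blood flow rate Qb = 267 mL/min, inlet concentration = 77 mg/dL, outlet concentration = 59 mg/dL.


K = Qb * (Cb_in - Cb_out) / Cb_in
K = 267 * (77 - 59) / 77
K = 62.42 mL/min


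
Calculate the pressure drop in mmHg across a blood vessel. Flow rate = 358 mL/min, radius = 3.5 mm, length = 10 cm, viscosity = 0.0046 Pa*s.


dP = 8*mu*L*Q / (pi*r^4)
Q = 358 mL/min = 5.96667e-06 m^3/s
dP = 46.5755 Pa = 46.5755 / 133.322 mmHg = 0.3493 mmHg


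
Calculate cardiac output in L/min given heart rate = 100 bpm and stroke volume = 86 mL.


CO = HR * SV
CO = 100 * 86 / 1000
CO = 8.6 L/min


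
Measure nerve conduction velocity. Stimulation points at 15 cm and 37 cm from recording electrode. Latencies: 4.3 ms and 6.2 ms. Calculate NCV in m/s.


Distance = (37 - 15) / 100 = 0.22 m
dt = (6.2 - 4.3) / 1000 = 0.0019 s
NCV = dist / dt = 115.8 m/s


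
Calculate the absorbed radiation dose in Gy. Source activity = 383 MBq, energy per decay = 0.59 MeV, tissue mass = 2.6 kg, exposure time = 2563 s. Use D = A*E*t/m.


A = 383 MBq = 3.8300e+08 Bq
E = 0.59 MeV = 9.4518e-14 J
D = A*E*t/m = 3.8300e+08*9.4518e-14*2563/2.6
D = 0.03569 Gy


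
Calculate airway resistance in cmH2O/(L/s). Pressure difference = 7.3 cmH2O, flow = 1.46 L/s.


R = dP / flow
R = 7.3 / 1.46
R = 5 cmH2O/(L/s)


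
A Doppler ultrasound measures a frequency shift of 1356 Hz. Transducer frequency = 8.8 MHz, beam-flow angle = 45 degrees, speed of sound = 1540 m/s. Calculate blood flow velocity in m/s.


v = fd * c / (2 * f0 * cos(theta))
v = 1356 * 1540 / (2 * 8.8000e+06 * cos(45))
v = 0.1678 m/s


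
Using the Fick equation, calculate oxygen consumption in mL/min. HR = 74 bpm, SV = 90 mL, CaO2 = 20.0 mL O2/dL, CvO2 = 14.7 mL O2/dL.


CO = HR*SV = 74*90/1000 = 6.66 L/min
a-v O2 diff = 20.0 - 14.7 = 5.3 mL/dL
VO2 = CO * (CaO2-CvO2) * 10 dL/L
VO2 = 6.66 * 5.3 * 10
VO2 = 353 mL/min


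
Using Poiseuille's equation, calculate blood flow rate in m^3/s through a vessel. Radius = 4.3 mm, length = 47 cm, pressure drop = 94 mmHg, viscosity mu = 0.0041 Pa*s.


Q = pi*r^4*dP / (8*mu*L)
r = 0.0043 m, L = 0.47 m
dP = 94 mmHg = 12532.268 Pa
Q = 8.7314e-04 m^3/s


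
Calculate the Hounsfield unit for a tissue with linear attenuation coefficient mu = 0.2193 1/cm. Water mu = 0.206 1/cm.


HU = ((mu_tissue - mu_water) / mu_water) * 1000
HU = ((0.2193 - 0.206) / 0.206) * 1000
HU = 64.56


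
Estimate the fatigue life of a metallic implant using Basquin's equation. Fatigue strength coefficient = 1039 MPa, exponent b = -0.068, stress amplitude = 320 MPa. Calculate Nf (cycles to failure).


sigma_a = sigma_f' * (2Nf)^b
2Nf = (sigma_a/sigma_f')^(1/b)
2Nf = (320/1039)^(1/-0.068)
2Nf = 33231695
Nf = 1.6616e+07


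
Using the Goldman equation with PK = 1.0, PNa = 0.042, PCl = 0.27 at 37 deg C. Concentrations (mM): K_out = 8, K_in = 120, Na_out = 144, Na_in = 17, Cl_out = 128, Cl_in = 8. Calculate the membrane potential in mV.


Vm = (RT/F)*ln((PK*Ko + PNa*Nao + PCl*Cli)/(PK*Ki + PNa*Nai + PCl*Clo))
Numer = 16.208, Denom = 155.274
Vm = -60.39 mV


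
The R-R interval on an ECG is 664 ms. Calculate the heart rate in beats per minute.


HR = 60 / RR_interval(s)
RR = 664 ms = 0.664 s
HR = 60 / 0.664 = 90.36 bpm


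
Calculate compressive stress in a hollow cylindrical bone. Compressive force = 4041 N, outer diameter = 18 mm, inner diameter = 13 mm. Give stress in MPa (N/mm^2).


A = pi*(r_o^2 - r_i^2)
r_o = 9 mm, r_i = 6.5 mm
A = 121.737 mm^2
sigma = F/A = 4041 / 121.737
sigma = 33.19 MPa


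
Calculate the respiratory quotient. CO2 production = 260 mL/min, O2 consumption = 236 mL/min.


RQ = VCO2 / VO2
RQ = 260 / 236
RQ = 1.102


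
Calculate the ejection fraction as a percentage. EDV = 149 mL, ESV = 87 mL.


SV = EDV - ESV = 149 - 87 = 62 mL
EF = SV/EDV * 100 = 62/149 * 100
EF = 41.61%


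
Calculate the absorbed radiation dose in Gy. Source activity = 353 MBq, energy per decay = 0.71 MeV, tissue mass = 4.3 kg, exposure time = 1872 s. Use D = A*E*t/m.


A = 353 MBq = 3.5300e+08 Bq
E = 0.71 MeV = 1.13742e-13 J
D = A*E*t/m = 3.5300e+08*1.13742e-13*1872/4.3
D = 0.01748 Gy


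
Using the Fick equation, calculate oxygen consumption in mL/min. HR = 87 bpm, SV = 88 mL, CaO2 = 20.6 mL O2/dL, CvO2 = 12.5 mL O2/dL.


CO = HR*SV = 87*88/1000 = 7.656 L/min
a-v O2 diff = 20.6 - 12.5 = 8.1 mL/dL
VO2 = CO * (CaO2-CvO2) * 10 dL/L
VO2 = 7.656 * 8.1 * 10
VO2 = 620.1 mL/min


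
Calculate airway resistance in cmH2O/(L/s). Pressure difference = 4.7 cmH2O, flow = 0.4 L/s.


R = dP / flow
R = 4.7 / 0.4
R = 11.75 cmH2O/(L/s)


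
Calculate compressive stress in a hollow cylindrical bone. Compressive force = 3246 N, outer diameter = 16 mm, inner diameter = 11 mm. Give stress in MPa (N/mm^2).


A = pi*(r_o^2 - r_i^2)
r_o = 8 mm, r_i = 5.5 mm
A = 106.029 mm^2
sigma = F/A = 3246 / 106.029
sigma = 30.61 MPa


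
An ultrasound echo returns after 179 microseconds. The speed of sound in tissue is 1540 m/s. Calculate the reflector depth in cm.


depth = c * t / 2
t = 179 us = 1.7900e-04 s
depth = 1540 * 1.7900e-04 / 2
depth = 0.13783 m = 13.783 cm


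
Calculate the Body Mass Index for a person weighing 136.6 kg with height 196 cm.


BMI = weight / height^2
height = 196 cm = 1.96 m
BMI = 136.6 / 1.96^2
BMI = 35.56 kg/m^2


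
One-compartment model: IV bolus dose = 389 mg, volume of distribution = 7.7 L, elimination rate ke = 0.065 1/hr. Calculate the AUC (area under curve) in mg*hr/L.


C0 = Dose/Vd = 389/7.7 = 50.5195 mg/L
AUC = C0/ke = 50.5195/0.065
AUC = 777.2 mg*hr/L


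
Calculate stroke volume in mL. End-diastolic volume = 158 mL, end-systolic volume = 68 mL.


SV = EDV - ESV
SV = 158 - 68
SV = 90 mL


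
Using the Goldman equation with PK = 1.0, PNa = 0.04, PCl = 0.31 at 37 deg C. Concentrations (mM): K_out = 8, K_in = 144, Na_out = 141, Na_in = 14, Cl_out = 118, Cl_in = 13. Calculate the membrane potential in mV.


Vm = (RT/F)*ln((PK*Ko + PNa*Nao + PCl*Cli)/(PK*Ki + PNa*Nai + PCl*Clo))
Numer = 17.67, Denom = 181.14
Vm = -62.2 mV


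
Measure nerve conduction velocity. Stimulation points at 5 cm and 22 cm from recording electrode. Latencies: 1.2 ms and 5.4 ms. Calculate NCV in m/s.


Distance = (22 - 5) / 100 = 0.17 m
dt = (5.4 - 1.2) / 1000 = 0.0042 s
NCV = dist / dt = 40.48 m/s


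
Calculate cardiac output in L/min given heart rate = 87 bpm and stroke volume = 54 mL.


CO = HR * SV
CO = 87 * 54 / 1000
CO = 4.698 L/min


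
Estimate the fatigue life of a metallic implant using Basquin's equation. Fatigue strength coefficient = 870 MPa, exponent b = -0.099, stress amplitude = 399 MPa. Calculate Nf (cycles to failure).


sigma_a = sigma_f' * (2Nf)^b
2Nf = (sigma_a/sigma_f')^(1/b)
2Nf = (399/870)^(1/-0.099)
2Nf = 2628.2107
Nf = 1314


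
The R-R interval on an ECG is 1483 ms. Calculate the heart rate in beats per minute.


HR = 60 / RR_interval(s)
RR = 1483 ms = 1.483 s
HR = 60 / 1.483 = 40.46 bpm


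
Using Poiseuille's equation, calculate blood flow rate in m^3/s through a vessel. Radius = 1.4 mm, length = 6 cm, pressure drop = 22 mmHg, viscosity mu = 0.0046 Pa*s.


Q = pi*r^4*dP / (8*mu*L)
r = 0.0014 m, L = 0.06 m
dP = 22 mmHg = 2933.084 Pa
Q = 1.6032e-05 m^3/s


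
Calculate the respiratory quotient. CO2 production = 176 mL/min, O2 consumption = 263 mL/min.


RQ = VCO2 / VO2
RQ = 176 / 263
RQ = 0.6692


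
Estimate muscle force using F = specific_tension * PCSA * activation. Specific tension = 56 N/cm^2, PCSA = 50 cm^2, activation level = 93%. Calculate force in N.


F = sigma * PCSA * activation
F = 56 * 50 * 0.93
F = 2604 N


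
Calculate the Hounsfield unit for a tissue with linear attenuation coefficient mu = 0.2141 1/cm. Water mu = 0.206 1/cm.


HU = ((mu_tissue - mu_water) / mu_water) * 1000
HU = ((0.2141 - 0.206) / 0.206) * 1000
HU = 39.32


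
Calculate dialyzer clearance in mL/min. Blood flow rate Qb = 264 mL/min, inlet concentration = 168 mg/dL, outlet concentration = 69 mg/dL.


K = Qb * (Cb_in - Cb_out) / Cb_in
K = 264 * (168 - 69) / 168
K = 155.6 mL/min


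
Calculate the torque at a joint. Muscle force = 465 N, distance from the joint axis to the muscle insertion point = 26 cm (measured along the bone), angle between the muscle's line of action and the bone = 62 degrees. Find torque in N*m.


Torque = F * d * sin(theta)   (moment arm = d*sin(theta))
d = 26 cm = 0.26 m
Torque = 465 * 0.26 * sin(62)
Torque = 106.7 N*m


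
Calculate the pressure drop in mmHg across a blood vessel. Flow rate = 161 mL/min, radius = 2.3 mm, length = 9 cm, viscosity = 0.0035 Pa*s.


dP = 8*mu*L*Q / (pi*r^4)
Q = 161 mL/min = 2.68333e-06 m^3/s
dP = 76.9154 Pa = 76.9154 / 133.322 mmHg = 0.5769 mmHg


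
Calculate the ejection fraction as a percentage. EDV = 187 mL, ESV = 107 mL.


SV = EDV - ESV = 187 - 107 = 80 mL
EF = SV/EDV * 100 = 80/187 * 100
EF = 42.78%


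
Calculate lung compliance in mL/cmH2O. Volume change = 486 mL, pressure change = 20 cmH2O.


C = dV / dP
C = 486 / 20
C = 24.3 mL/cmH2O


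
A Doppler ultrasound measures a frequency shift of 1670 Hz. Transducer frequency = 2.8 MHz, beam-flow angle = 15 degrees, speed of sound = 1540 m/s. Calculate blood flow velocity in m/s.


v = fd * c / (2 * f0 * cos(theta))
v = 1670 * 1540 / (2 * 2.8000e+06 * cos(15))
v = 0.4755 m/s


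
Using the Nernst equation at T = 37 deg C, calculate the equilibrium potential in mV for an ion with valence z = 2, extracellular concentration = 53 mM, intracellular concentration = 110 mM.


E = (RT/(zF)) * ln(C_out/C_in)
T = 37 + 273.15 = 310.15 K
E = (8.314 * 310.15 / (2 * 96485)) * ln(53/110)
E = -9.757 mV


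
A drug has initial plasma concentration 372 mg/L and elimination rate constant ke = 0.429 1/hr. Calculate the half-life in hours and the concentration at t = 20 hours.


t_half = ln(2) / ke = 0.693147 / 0.429 = 1.616 hr
C(t) = C0 * exp(-ke*t) = 372 * exp(-0.429*20)
C(20) = 0.06987 mg/L


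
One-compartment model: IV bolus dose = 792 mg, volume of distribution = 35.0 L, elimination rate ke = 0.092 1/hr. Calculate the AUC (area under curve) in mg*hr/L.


C0 = Dose/Vd = 792/35.0 = 22.6286 mg/L
AUC = C0/ke = 22.6286/0.092
AUC = 246 mg*hr/L


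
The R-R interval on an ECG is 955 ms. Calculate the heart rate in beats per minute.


HR = 60 / RR_interval(s)
RR = 955 ms = 0.955 s
HR = 60 / 0.955 = 62.83 bpm


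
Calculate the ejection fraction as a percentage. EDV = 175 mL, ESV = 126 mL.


SV = EDV - ESV = 175 - 126 = 49 mL
EF = SV/EDV * 100 = 49/175 * 100
EF = 28%


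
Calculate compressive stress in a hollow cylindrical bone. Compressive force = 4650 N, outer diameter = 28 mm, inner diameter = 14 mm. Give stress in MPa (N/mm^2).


A = pi*(r_o^2 - r_i^2)
r_o = 14 mm, r_i = 7 mm
A = 461.814 mm^2
sigma = F/A = 4650 / 461.814
sigma = 10.07 MPa


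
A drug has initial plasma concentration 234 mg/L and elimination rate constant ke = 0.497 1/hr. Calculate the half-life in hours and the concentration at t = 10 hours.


t_half = ln(2) / ke = 0.693147 / 0.497 = 1.395 hr
C(t) = C0 * exp(-ke*t) = 234 * exp(-0.497*10)
C(10) = 1.625 mg/L


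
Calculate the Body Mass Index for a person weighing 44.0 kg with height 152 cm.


BMI = weight / height^2
height = 152 cm = 1.52 m
BMI = 44.0 / 1.52^2
BMI = 19.04 kg/m^2


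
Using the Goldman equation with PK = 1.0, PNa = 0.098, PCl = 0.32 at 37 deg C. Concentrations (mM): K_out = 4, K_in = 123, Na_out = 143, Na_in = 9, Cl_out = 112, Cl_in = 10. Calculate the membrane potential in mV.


Vm = (RT/F)*ln((PK*Ko + PNa*Nao + PCl*Cli)/(PK*Ki + PNa*Nai + PCl*Clo))
Numer = 21.214, Denom = 159.722
Vm = -53.95 mV


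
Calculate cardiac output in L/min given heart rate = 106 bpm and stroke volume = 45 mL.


CO = HR * SV
CO = 106 * 45 / 1000
CO = 4.77 L/min


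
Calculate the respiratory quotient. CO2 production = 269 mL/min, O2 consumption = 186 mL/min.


RQ = VCO2 / VO2
RQ = 269 / 186
RQ = 1.446


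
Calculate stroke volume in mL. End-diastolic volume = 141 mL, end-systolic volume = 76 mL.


SV = EDV - ESV
SV = 141 - 76
SV = 65 mL


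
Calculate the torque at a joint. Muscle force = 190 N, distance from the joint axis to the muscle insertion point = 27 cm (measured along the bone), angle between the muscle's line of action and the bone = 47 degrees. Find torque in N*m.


Torque = F * d * sin(theta)   (moment arm = d*sin(theta))
d = 27 cm = 0.27 m
Torque = 190 * 0.27 * sin(47)
Torque = 37.52 N*m


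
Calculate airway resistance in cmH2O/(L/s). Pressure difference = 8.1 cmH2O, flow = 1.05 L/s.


R = dP / flow
R = 8.1 / 1.05
R = 7.714 cmH2O/(L/s)


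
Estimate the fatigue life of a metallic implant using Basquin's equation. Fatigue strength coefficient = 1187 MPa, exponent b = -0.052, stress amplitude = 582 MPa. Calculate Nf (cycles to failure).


sigma_a = sigma_f' * (2Nf)^b
2Nf = (sigma_a/sigma_f')^(1/b)
2Nf = (582/1187)^(1/-0.052)
2Nf = 896306.26
Nf = 4.482e+05


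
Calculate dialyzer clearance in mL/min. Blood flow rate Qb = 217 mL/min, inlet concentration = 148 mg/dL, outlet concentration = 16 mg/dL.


K = Qb * (Cb_in - Cb_out) / Cb_in
K = 217 * (148 - 16) / 148
K = 193.5 mL/min


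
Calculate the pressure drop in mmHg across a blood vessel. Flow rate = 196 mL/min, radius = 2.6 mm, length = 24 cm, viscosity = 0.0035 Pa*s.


dP = 8*mu*L*Q / (pi*r^4)
Q = 196 mL/min = 3.26667e-06 m^3/s
dP = 152.908 Pa = 152.908 / 133.322 mmHg = 1.147 mmHg


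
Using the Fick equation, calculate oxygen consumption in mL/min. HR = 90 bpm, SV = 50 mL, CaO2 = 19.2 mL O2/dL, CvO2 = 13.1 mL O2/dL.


CO = HR*SV = 90*50/1000 = 4.5 L/min
a-v O2 diff = 19.2 - 13.1 = 6.1 mL/dL
VO2 = CO * (CaO2-CvO2) * 10 dL/L
VO2 = 4.5 * 6.1 * 10
VO2 = 274.5 mL/min


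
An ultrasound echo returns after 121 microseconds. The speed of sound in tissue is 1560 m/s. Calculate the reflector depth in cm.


depth = c * t / 2
t = 121 us = 1.2100e-04 s
depth = 1560 * 1.2100e-04 / 2
depth = 0.09438 m = 9.438 cm


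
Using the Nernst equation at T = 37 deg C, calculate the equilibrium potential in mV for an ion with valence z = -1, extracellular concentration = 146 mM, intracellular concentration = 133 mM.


E = (RT/(zF)) * ln(C_out/C_in)
T = 37 + 273.15 = 310.15 K
E = (8.314 * 310.15 / (-1 * 96485)) * ln(146/133)
E = -2.492 mV


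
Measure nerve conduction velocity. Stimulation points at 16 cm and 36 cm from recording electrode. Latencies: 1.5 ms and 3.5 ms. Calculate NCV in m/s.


Distance = (36 - 16) / 100 = 0.2 m
dt = (3.5 - 1.5) / 1000 = 0.002 s
NCV = dist / dt = 100 m/s


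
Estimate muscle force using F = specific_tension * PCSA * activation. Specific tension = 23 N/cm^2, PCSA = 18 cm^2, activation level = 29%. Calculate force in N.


F = sigma * PCSA * activation
F = 23 * 18 * 0.29
F = 120.1 N


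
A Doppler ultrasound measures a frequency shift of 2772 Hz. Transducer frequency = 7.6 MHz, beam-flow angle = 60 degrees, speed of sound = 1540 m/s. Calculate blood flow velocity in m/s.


v = fd * c / (2 * f0 * cos(theta))
v = 2772 * 1540 / (2 * 7.6000e+06 * cos(60))
v = 0.5617 m/s


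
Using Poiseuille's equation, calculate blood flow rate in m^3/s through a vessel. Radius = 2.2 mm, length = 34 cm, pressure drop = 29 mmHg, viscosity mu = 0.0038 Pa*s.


Q = pi*r^4*dP / (8*mu*L)
r = 0.0022 m, L = 0.34 m
dP = 29 mmHg = 3866.338 Pa
Q = 2.7529e-05 m^3/s


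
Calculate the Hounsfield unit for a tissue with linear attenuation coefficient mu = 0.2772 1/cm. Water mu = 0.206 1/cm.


HU = ((mu_tissue - mu_water) / mu_water) * 1000
HU = ((0.2772 - 0.206) / 0.206) * 1000
HU = 345.6


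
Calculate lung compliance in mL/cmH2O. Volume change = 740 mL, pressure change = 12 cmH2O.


C = dV / dP
C = 740 / 12
C = 61.67 mL/cmH2O


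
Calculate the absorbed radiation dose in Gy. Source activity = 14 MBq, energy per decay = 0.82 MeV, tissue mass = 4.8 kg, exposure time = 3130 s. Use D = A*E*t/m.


A = 14 MBq = 1.4000e+07 Bq
E = 0.82 MeV = 1.31364e-13 J
D = A*E*t/m = 1.4000e+07*1.31364e-13*3130/4.8
D = 0.001199 Gy


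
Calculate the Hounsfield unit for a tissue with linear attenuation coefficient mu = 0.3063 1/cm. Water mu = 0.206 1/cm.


HU = ((mu_tissue - mu_water) / mu_water) * 1000
HU = ((0.3063 - 0.206) / 0.206) * 1000
HU = 486.9


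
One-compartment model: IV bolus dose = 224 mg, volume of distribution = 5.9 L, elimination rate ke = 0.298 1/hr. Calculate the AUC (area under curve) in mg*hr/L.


C0 = Dose/Vd = 224/5.9 = 37.9661 mg/L
AUC = C0/ke = 37.9661/0.298
AUC = 127.4 mg*hr/L


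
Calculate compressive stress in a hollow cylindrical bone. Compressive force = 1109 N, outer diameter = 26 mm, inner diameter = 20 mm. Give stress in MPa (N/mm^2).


A = pi*(r_o^2 - r_i^2)
r_o = 13 mm, r_i = 10 mm
A = 216.77 mm^2
sigma = F/A = 1109 / 216.77
sigma = 5.116 MPa


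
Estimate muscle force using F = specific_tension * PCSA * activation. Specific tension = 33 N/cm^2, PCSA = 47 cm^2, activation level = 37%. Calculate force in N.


F = sigma * PCSA * activation
F = 33 * 47 * 0.37
F = 573.9 N
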